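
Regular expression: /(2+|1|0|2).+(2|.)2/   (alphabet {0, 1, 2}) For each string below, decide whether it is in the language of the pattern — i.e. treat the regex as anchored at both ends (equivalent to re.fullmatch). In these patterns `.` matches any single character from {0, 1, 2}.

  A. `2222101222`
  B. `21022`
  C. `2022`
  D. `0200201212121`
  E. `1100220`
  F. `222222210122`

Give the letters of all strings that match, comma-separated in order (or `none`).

A, B, C, F

A → match
B → match
C → match
D → no match — must end with `2`
E → no match — must end with `2`
F → match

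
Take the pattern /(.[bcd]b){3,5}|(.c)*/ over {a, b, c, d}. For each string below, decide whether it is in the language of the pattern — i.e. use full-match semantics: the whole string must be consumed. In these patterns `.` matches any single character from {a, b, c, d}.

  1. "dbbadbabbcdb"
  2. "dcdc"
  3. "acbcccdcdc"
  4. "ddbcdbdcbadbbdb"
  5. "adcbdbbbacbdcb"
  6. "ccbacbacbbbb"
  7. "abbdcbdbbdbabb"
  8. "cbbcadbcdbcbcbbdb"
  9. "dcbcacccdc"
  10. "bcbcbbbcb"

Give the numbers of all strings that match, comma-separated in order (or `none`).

1, 2, 3, 4, 6, 9, 10

1. "dbbadbabbcdb" → match
2. "dcdc" → match
3. "acbcccdcdc" → match
4 → match
5 → no match
6. "ccbacbacbbbb" → match
7 → no match
8 → no match
9. "dcbcacccdc" → match
10. "bcbcbbbcb" → match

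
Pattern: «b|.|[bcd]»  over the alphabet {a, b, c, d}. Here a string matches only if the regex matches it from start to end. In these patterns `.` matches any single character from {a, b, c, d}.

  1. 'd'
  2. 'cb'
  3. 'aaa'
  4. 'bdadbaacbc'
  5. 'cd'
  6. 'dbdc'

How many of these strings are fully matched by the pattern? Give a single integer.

1 → match
2 → no match
3 → no match
4 → no match
5 → no match
6 → no match
Total matched: 1

1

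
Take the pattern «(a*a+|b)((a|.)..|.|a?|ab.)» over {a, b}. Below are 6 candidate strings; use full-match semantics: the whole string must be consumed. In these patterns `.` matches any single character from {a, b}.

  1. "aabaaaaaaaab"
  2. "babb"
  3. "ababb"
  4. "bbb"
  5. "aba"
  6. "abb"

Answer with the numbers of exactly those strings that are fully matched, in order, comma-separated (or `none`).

1 → no match
2 → match
3 → no match
4 → no match
5 → no match
6 → no match

2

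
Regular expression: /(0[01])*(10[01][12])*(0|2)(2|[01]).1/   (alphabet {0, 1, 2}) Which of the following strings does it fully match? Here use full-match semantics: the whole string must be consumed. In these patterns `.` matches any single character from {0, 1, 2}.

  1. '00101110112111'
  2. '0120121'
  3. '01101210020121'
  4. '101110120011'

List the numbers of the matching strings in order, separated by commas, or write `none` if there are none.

1, 3, 4

1 → match
2 → no match
3 → match
4 → match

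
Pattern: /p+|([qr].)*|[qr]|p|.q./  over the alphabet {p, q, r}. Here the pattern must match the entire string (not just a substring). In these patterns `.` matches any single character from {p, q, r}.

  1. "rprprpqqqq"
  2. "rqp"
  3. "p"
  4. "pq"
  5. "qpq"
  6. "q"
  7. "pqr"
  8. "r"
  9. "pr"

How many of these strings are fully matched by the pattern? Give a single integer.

1 → match
2 → match
3 → match
4 → no match
5 → no match
6 → match
7 → match
8 → match
9 → no match
Total matched: 6

6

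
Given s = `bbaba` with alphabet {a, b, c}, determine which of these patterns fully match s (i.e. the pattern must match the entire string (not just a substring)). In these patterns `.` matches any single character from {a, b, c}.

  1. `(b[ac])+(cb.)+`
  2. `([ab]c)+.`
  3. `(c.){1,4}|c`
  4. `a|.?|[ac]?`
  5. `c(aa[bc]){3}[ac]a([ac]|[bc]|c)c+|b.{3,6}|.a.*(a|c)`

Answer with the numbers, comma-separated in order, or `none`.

1 → no match
2 → no match
3 → no match — must start with `c`
4 → no match
5 → match

5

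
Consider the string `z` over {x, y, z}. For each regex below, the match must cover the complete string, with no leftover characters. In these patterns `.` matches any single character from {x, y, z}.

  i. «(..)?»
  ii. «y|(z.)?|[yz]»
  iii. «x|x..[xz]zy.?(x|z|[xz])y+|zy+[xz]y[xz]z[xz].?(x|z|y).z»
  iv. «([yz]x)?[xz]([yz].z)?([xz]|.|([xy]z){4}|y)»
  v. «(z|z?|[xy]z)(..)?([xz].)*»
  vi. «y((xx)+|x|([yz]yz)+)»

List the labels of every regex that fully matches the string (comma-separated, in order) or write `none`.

i → no match
ii → match
iii → no match
iv → no match
v → match
vi → no match — must start with `y`

ii, v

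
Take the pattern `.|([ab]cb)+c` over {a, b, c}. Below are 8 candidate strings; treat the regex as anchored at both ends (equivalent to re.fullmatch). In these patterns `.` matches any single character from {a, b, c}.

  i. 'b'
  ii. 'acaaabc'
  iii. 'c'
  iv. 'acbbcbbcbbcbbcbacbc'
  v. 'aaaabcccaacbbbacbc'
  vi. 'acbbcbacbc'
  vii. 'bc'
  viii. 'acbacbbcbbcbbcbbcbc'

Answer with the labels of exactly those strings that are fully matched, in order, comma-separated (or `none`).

i, iii, iv, vi, viii

i → match
ii → no match
iii → match
iv → match
v → no match
vi → match
vii → no match
viii → match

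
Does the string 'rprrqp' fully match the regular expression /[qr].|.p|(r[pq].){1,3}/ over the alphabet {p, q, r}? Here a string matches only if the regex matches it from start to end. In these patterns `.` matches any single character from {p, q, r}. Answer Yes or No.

Yes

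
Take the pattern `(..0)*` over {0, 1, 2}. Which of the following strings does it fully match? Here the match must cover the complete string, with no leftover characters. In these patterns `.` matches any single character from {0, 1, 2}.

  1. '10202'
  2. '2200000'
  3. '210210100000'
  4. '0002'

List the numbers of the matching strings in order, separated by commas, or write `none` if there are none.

1 → no match
2 → no match
3 → match
4 → no match

3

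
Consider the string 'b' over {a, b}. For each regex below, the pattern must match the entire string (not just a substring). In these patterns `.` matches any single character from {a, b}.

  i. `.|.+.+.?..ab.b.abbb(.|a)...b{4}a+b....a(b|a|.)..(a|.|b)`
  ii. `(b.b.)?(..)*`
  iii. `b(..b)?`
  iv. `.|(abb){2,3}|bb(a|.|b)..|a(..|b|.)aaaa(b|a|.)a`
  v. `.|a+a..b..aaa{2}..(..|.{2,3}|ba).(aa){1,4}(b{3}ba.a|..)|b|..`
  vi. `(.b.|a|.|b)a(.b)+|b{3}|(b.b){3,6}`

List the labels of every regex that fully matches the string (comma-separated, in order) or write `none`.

i, iii, iv, v

i → match
ii → no match
iii → match
iv → match
v → match
vi → no match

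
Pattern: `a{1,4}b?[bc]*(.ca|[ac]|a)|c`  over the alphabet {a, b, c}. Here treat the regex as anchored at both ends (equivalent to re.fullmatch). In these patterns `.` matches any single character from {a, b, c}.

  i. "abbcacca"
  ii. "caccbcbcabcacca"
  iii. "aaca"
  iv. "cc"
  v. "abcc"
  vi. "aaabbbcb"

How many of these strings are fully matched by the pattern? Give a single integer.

i. "abbcacca" → no match
ii → no match
iii. "aaca" → match
iv. "cc" → no match
v. "abcc" → match
vi. "aaabbbcb" → no match
Total matched: 2

2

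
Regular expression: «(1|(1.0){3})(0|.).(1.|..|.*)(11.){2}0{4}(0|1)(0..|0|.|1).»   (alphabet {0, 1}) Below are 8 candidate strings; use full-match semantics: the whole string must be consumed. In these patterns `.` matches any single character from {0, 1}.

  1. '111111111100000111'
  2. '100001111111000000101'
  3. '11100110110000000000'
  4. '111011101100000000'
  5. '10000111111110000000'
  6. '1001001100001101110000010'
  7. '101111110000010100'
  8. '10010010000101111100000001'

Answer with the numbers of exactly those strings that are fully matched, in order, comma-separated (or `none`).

1 → match
2 → match
3 → match
4 → match
5 → match
6 → match
7 → match
8 → match

1, 2, 3, 4, 5, 6, 7, 8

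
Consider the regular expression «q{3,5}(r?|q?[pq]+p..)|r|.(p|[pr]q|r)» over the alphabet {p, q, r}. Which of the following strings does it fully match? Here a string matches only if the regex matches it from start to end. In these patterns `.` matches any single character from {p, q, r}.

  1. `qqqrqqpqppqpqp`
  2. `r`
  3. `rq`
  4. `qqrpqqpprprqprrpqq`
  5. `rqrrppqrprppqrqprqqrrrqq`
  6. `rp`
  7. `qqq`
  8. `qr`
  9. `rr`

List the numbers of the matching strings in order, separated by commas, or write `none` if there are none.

2, 6, 7, 8, 9

1 → no match
2 → match
3 → no match
4 → no match
5 → no match
6 → match
7 → match
8 → match
9 → match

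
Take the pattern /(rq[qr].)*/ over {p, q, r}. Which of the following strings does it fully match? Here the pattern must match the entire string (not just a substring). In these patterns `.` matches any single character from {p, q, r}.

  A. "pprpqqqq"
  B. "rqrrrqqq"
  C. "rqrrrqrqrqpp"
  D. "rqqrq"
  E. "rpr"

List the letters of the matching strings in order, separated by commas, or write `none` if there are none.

A → no match
B → match
C → no match
D → no match
E → no match

B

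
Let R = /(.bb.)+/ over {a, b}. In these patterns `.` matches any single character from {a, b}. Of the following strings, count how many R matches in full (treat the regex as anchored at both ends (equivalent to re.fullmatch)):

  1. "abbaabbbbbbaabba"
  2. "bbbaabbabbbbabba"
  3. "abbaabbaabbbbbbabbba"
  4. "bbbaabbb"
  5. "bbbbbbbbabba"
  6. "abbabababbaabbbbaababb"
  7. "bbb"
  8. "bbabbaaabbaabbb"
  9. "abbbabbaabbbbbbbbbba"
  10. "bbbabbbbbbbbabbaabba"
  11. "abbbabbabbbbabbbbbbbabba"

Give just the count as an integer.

1 → match
2 → match
3 → match
4 → match
5 → match
6 → no match
7 → no match
8 → no match
9 → match
10 → match
11 → match
Total matched: 8

8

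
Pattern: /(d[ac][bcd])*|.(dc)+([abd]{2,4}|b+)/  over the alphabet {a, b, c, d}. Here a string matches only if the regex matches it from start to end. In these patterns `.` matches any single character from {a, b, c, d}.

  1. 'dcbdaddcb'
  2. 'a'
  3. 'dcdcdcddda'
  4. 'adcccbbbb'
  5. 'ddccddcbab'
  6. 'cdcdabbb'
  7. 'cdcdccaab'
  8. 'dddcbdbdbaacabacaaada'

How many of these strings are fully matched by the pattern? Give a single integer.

1 → match
2 → no match
3 → no match
4 → no match
5 → no match
6 → no match
7 → no match
8 → no match
Total matched: 1

1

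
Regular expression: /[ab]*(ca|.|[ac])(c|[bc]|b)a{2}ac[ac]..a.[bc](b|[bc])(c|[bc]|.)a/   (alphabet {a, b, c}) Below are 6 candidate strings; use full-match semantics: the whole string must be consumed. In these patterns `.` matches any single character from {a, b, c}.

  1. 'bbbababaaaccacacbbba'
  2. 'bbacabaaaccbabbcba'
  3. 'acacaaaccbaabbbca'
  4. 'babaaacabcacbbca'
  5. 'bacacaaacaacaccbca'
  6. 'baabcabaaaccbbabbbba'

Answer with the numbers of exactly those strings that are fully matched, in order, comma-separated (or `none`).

1 → match
2 → no match
3 → match
4 → match
5 → match
6 → match

1, 3, 4, 5, 6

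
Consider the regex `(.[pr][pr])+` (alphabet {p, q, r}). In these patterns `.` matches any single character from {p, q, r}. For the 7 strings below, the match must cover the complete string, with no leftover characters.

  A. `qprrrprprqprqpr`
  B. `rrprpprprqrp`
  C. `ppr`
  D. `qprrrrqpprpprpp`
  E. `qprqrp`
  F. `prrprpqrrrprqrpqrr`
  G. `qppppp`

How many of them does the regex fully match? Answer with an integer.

A → match
B. `rrprpprprqrp` → match
C. `ppr` → match
D → match
E. `qprqrp` → match
F → match
G. `qppppp` → match
Total matched: 7

7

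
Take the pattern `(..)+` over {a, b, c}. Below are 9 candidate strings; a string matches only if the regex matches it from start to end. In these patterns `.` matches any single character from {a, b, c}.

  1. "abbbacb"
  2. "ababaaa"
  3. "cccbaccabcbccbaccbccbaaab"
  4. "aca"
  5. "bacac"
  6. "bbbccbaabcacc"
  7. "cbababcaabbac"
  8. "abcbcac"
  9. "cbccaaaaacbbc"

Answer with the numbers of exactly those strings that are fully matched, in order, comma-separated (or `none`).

none

1 → no match
2 → no match
3 → no match
4 → no match
5 → no match
6 → no match
7 → no match
8 → no match
9 → no match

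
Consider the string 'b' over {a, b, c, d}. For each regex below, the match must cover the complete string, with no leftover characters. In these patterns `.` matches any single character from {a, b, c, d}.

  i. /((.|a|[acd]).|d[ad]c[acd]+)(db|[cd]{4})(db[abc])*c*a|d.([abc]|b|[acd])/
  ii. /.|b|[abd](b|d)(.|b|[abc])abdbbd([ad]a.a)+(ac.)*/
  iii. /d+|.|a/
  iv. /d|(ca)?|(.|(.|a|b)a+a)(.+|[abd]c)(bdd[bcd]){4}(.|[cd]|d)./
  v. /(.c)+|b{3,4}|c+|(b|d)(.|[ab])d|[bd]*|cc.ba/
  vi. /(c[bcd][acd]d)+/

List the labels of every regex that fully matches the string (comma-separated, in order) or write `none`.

ii, iii, v

i → no match
ii → match
iii → match
iv → no match
v → match
vi → no match — must start with 'c'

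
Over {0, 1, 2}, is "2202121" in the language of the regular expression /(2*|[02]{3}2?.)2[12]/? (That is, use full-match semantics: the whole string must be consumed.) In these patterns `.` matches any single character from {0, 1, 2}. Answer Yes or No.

Yes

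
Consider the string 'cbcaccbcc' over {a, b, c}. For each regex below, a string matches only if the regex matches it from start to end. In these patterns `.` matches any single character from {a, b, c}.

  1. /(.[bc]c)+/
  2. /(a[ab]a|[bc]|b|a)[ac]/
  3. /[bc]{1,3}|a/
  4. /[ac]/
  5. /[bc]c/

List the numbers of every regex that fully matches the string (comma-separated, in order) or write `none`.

1

1 → match
2 → no match
3 → no match
4 → no match
5 → no match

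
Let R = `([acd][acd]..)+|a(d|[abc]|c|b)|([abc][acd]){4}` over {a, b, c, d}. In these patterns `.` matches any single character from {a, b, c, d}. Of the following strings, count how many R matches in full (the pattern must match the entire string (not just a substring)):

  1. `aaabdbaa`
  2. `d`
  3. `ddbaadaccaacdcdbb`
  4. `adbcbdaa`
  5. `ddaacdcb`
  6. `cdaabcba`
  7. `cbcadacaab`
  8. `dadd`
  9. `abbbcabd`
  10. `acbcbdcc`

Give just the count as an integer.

1 → no match
2 → no match
3 → no match
4 → match
5 → match
6 → match
7 → no match
8 → match
9 → no match
10 → match
Total matched: 5

5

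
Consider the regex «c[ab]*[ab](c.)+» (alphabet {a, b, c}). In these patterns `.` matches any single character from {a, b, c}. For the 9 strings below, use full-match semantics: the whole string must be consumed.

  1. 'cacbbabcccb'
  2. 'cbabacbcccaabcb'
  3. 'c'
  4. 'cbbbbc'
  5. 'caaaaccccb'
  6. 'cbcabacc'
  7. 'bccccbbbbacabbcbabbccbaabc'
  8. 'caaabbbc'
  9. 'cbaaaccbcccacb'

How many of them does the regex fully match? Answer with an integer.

0

1 → no match
2 → no match
3 → no match
4 → no match
5 → no match
6 → no match
7 → no match — must start with 'c'
8 → no match
9 → no match
Total matched: 0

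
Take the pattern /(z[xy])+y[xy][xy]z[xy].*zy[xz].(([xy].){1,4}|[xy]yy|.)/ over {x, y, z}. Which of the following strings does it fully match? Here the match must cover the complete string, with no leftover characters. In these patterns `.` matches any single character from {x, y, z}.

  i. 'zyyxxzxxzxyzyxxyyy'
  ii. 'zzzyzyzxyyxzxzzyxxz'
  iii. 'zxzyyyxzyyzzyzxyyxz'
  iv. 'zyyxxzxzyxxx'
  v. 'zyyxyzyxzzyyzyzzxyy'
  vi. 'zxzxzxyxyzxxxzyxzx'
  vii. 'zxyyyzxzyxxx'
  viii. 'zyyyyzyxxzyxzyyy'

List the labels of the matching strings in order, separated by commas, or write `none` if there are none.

i → match
ii → no match
iii → match
iv → match
v → match
vi → match
vii → match
viii → match

i, iii, iv, v, vi, vii, viii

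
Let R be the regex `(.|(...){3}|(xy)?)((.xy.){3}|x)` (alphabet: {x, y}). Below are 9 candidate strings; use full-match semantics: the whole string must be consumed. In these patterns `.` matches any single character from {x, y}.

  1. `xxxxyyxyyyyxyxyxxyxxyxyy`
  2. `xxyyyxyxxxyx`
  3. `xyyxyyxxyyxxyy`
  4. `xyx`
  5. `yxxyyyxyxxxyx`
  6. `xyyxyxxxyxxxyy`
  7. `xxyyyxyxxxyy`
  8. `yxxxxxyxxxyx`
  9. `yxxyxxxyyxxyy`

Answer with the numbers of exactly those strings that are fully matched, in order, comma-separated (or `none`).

1 → no match
2 → match
3 → match
4 → match
5 → match
6 → match
7 → match
8 → no match
9 → match

2, 3, 4, 5, 6, 7, 9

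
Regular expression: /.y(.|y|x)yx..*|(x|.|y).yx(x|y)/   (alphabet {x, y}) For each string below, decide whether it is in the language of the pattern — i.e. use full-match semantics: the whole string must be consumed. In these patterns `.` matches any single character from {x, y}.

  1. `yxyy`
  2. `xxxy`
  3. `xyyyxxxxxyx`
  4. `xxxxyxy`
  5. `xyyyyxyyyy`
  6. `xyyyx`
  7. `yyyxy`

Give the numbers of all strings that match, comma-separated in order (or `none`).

3, 7

1. `yxyy` → no match
2. `xxxy` → no match
3. `xyyyxxxxxyx` → match
4. `xxxxyxy` → no match
5. `xyyyyxyyyy` → no match
6. `xyyyx` → no match
7. `yyyxy` → match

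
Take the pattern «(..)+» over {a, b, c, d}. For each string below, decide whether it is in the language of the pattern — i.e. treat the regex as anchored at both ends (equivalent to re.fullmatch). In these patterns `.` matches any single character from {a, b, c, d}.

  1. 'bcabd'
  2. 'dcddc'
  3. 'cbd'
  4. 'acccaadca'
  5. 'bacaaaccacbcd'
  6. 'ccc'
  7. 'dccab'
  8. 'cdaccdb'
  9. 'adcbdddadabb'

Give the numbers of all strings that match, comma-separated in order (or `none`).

9

1 → no match
2 → no match
3 → no match
4 → no match
5 → no match
6 → no match
7 → no match
8 → no match
9 → match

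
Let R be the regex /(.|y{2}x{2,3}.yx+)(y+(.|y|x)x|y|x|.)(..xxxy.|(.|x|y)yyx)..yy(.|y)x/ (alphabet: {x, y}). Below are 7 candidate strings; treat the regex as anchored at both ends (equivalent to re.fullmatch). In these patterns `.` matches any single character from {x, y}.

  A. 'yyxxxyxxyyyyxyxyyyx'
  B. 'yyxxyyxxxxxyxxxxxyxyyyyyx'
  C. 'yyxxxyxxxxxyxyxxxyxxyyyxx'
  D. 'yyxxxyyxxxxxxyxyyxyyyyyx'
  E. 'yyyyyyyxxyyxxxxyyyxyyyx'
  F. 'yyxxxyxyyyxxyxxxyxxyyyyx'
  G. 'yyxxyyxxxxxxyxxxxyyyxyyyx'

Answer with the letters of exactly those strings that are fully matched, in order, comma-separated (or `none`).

A, B, C, D, F, G

A → match
B → match
C → match
D → match
E → no match
F → match
G → match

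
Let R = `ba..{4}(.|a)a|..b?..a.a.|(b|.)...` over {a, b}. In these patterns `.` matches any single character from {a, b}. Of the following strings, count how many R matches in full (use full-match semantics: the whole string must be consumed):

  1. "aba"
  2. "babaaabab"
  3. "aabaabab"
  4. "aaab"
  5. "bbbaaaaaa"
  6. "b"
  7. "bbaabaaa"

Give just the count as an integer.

4

1. "aba" → no match
2. "babaaabab" → match
3. "aabaabab" → match
4. "aaab" → match
5. "bbbaaaaaa" → match
6. "b" → no match
7. "bbaabaaa" → no match
Total matched: 4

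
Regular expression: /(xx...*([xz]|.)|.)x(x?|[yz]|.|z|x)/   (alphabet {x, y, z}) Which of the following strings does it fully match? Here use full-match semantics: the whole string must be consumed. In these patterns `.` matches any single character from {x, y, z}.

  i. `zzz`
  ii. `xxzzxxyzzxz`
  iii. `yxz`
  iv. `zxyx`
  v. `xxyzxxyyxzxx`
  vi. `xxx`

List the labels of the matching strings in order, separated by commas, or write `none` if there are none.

ii, iii, v, vi

i → no match
ii → match
iii → match
iv → no match
v → match
vi → match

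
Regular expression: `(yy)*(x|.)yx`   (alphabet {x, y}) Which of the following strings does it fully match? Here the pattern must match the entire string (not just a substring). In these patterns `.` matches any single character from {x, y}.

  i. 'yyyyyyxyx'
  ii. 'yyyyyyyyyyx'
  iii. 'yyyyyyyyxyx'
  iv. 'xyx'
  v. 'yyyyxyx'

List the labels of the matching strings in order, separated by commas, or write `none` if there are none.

i, ii, iii, iv, v

i → match
ii → match
iii → match
iv → match
v → match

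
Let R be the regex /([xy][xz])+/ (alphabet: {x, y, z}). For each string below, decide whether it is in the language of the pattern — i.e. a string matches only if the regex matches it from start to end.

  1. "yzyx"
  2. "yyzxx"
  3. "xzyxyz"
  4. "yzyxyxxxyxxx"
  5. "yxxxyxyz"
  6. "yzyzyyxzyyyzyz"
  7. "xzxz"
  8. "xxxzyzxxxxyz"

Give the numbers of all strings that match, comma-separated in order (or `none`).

1 → match
2 → no match
3 → match
4 → match
5 → match
6 → no match
7 → match
8 → match

1, 3, 4, 5, 7, 8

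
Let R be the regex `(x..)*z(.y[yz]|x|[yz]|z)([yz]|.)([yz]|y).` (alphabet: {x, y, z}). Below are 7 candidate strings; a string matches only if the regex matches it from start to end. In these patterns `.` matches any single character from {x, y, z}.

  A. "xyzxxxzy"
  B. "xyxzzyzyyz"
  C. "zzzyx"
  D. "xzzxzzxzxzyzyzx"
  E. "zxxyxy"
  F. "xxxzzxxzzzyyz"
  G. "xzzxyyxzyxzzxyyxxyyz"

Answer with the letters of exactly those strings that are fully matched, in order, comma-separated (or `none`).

A. "xyzxxxzy" → no match
B. "xyxzzyzyyz" → match
C. "zzzyx" → match
D → no match
E. "zxxyxy" → no match
F → no match
G → no match

B, C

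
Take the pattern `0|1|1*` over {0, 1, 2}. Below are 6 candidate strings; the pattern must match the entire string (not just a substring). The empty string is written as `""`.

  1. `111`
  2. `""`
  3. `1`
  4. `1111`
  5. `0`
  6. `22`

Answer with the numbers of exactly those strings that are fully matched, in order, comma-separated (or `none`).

1, 2, 3, 4, 5

1 → match
2 → match
3 → match
4 → match
5 → match
6 → no match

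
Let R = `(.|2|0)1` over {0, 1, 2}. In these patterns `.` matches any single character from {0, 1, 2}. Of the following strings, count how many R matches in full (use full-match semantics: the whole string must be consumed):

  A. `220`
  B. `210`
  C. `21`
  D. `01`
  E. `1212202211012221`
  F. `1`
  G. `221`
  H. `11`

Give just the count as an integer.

3

A → no match — must end with `1`
B → no match — must end with `1`
C → match
D → match
E → no match
F → no match
G → no match
H → match
Total matched: 3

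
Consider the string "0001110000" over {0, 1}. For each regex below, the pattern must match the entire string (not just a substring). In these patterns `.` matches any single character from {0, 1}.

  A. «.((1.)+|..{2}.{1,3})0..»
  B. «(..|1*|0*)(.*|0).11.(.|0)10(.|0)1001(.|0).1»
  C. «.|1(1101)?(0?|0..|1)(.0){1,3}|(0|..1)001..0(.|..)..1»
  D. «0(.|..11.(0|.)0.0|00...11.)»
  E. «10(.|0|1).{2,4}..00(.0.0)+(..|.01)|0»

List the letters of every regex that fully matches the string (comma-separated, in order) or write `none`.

A, D

A → match
B → no match — must end with "1"
C → no match
D → match
E → no match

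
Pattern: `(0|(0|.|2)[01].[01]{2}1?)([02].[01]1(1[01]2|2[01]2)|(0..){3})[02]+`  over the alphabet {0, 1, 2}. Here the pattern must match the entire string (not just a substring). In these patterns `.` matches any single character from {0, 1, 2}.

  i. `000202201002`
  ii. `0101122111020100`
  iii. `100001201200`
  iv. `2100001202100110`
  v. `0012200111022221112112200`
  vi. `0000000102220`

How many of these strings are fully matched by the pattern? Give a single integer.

i. `000202201002` → match
ii → no match
iii. `100001201200` → no match
iv → no match
v → no match
vi → no match
Total matched: 1

1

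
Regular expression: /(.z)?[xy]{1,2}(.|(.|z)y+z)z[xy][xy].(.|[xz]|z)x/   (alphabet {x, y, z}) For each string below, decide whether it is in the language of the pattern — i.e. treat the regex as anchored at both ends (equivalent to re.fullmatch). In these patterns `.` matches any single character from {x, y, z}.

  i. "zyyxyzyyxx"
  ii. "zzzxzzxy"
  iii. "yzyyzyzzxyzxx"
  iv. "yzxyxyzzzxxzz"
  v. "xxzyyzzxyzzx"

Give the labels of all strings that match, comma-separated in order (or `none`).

iii, v

i → no match
ii → no match — must end with "x"
iii → match
iv → no match — must end with "x"
v → match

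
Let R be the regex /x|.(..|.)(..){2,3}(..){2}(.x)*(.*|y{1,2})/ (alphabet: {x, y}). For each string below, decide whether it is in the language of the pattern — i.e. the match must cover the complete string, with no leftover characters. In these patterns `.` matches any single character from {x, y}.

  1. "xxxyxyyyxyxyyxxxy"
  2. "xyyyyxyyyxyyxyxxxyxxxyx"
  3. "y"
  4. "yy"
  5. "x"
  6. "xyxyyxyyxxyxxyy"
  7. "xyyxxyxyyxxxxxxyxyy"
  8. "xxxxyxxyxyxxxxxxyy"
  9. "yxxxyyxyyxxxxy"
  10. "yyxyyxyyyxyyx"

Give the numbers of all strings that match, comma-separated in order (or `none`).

1 → match
2 → match
3 → no match
4 → no match
5 → match
6 → match
7 → match
8 → match
9 → match
10 → match

1, 2, 5, 6, 7, 8, 9, 10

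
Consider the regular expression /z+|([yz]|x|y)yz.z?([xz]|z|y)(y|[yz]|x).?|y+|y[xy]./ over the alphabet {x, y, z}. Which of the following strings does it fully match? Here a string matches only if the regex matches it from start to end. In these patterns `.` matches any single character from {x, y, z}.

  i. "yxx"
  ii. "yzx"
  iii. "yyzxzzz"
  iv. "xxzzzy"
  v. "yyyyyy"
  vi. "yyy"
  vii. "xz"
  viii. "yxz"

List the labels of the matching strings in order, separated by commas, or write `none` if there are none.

i → match
ii → no match
iii → match
iv → no match
v → match
vi → match
vii → no match
viii → match

i, iii, v, vi, viii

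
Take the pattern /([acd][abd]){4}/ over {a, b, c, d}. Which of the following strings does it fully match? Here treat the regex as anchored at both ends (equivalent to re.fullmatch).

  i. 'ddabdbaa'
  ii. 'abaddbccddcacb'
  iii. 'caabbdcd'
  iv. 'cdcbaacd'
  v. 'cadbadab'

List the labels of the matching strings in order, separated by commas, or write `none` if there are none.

i, iv, v

i → match
ii → no match
iii → no match
iv → match
v → match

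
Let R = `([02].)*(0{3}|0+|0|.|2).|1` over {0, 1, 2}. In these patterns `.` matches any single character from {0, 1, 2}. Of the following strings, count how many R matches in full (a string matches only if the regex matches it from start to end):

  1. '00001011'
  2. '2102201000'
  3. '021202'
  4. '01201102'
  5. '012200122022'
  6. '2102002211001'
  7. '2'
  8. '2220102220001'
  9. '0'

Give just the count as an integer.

1 → no match
2 → no match
3 → no match
4 → no match
5 → no match
6 → no match
7 → no match
8 → no match
9 → no match
Total matched: 0

0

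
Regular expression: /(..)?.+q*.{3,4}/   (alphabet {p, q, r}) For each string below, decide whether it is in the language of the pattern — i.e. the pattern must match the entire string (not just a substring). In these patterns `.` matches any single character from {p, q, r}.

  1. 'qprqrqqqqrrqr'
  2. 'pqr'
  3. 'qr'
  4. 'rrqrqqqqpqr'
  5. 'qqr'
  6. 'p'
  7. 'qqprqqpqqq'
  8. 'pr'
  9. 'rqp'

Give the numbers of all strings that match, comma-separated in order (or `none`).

1, 4, 7

1 → match
2 → no match
3 → no match
4 → match
5 → no match
6 → no match
7 → match
8 → no match
9 → no match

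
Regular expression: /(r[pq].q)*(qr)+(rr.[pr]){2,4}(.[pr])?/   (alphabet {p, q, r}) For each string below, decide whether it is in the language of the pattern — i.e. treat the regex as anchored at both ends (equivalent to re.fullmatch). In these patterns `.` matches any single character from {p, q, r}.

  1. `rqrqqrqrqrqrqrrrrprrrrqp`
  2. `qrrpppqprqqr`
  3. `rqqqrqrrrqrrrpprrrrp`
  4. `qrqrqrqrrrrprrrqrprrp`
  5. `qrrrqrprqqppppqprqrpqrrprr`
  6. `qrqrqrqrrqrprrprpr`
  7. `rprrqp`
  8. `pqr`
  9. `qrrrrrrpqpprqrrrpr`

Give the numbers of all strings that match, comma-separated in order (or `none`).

1

1 → match
2 → no match
3 → no match
4 → no match
5 → no match
6 → no match
7 → no match
8 → no match
9 → no match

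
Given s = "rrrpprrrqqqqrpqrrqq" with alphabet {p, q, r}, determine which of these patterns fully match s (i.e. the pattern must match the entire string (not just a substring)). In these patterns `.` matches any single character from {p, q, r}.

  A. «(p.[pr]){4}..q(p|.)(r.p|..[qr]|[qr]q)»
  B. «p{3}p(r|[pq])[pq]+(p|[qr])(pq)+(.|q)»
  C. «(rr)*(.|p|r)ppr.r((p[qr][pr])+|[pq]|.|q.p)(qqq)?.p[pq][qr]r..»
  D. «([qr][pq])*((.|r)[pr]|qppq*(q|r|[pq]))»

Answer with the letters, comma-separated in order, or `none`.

A → no match — must start with "p"
B → no match — must start with "p"
C → match
D → no match

C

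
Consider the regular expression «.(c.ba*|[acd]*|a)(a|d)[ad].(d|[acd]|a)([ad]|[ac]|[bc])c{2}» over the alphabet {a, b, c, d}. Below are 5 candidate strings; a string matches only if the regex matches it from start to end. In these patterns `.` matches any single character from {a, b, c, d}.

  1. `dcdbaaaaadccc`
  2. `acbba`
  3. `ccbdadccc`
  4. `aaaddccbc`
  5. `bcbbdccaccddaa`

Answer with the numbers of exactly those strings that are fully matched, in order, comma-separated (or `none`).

1 → match
2. `acbba` → no match — must end with `c`
3. `ccbdadccc` → no match
4. `aaaddccbc` → no match
5 → no match — must end with `c`

1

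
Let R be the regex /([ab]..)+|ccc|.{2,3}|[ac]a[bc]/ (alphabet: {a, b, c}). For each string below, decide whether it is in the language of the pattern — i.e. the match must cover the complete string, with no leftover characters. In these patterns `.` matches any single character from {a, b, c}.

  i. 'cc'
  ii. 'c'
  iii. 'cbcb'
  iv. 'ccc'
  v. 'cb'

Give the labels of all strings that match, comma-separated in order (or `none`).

i, iv, v

i. 'cc' → match
ii. 'c' → no match
iii. 'cbcb' → no match
iv. 'ccc' → match
v. 'cb' → match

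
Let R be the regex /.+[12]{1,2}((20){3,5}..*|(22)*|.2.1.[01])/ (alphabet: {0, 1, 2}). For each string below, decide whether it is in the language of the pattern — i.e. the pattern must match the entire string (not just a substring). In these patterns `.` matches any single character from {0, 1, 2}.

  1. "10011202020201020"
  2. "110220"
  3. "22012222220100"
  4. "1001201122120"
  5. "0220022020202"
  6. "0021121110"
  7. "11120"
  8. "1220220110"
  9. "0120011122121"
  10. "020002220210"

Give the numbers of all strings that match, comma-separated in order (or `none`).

1 → match
2 → no match
3 → match
4 → match
5 → match
6 → match
7 → no match
8 → no match
9 → match
10 → no match

1, 3, 4, 5, 6, 9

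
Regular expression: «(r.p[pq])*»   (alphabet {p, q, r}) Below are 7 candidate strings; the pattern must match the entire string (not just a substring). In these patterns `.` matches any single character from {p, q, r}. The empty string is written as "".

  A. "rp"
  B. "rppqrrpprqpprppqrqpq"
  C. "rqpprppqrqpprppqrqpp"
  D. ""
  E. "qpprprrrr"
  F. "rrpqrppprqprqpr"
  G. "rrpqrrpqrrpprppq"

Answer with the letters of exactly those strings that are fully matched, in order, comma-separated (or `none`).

A → no match
B → match
C → match
D → match
E → no match
F → no match
G → match

B, C, D, G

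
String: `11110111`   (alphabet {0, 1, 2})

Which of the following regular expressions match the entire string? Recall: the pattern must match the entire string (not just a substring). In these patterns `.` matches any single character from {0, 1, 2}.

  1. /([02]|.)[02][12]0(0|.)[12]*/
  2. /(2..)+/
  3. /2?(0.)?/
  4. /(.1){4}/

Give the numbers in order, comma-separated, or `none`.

1 → no match
2 → no match — must start with `2`
3 → no match
4 → match

4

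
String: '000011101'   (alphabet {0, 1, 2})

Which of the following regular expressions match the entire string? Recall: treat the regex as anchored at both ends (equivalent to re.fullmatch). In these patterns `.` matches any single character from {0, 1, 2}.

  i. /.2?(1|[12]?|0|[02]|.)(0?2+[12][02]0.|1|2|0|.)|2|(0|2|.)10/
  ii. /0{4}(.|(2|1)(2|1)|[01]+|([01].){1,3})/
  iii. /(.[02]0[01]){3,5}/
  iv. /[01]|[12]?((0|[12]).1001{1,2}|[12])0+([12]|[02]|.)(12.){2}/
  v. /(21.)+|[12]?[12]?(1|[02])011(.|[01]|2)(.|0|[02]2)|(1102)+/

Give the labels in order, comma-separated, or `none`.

i → no match
ii → match
iii → no match
iv → no match
v → no match

ii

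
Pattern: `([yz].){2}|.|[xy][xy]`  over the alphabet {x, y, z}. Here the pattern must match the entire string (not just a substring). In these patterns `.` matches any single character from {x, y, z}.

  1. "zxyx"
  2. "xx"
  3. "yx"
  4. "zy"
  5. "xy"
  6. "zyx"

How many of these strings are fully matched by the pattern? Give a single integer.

4

1 → match
2 → match
3 → match
4 → no match
5 → match
6 → no match
Total matched: 4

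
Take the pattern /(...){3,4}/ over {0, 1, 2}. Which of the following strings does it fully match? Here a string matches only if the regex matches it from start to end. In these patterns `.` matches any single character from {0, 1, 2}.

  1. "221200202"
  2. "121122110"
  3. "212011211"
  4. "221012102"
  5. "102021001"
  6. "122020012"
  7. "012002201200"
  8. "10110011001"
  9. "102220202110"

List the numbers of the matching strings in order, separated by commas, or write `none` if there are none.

1 → match
2 → match
3 → match
4 → match
5 → match
6 → match
7 → match
8 → no match
9 → match

1, 2, 3, 4, 5, 6, 7, 9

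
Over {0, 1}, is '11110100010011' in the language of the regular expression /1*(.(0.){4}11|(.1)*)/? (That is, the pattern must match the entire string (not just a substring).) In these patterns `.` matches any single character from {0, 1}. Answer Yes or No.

Yes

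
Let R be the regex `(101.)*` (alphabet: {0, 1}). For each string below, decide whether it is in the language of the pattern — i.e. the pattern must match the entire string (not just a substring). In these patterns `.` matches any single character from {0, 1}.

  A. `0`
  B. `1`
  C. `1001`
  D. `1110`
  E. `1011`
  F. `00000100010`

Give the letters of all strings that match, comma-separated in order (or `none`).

E

A → no match
B → no match
C → no match
D → no match
E → match
F → no match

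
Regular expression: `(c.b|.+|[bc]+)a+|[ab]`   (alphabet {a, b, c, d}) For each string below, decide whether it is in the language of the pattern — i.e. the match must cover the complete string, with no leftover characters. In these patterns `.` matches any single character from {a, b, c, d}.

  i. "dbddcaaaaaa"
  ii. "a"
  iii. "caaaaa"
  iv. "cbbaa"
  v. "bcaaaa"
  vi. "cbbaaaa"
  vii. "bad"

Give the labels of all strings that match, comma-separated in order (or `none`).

i, ii, iii, iv, v, vi

i. "dbddcaaaaaa" → match
ii. "a" → match
iii. "caaaaa" → match
iv. "cbbaa" → match
v. "bcaaaa" → match
vi. "cbbaaaa" → match
vii. "bad" → no match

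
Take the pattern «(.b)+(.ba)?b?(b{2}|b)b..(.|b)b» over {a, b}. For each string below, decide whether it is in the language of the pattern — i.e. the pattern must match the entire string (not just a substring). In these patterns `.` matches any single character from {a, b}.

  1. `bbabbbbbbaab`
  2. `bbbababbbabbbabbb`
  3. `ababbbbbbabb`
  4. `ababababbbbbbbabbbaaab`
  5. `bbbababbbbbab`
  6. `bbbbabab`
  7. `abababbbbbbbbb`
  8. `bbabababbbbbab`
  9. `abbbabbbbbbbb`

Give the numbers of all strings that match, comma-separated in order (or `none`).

1 → match
2 → no match
3 → match
4 → match
5 → no match
6 → match
7 → match
8 → match
9 → match

1, 3, 4, 6, 7, 8, 9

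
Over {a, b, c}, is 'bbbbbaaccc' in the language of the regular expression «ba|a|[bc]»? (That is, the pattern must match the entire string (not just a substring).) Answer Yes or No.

No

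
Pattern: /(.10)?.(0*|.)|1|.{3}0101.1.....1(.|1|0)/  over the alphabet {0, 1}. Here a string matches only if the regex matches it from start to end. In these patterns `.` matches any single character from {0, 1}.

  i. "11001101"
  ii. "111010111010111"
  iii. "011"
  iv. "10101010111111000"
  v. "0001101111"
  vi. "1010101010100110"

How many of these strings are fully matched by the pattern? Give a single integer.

1

i → no match
ii → no match
iii → no match
iv → no match
v → no match
vi → match
Total matched: 1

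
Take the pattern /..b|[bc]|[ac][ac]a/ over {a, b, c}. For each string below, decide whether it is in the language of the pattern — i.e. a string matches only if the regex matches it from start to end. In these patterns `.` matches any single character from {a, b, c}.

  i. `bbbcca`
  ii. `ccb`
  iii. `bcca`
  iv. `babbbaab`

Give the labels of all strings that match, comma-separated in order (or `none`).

ii

i. `bbbcca` → no match
ii. `ccb` → match
iii. `bcca` → no match
iv. `babbbaab` → no match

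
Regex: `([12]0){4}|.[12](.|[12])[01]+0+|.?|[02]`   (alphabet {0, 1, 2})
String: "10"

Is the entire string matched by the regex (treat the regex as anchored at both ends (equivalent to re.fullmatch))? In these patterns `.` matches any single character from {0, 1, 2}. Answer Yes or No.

No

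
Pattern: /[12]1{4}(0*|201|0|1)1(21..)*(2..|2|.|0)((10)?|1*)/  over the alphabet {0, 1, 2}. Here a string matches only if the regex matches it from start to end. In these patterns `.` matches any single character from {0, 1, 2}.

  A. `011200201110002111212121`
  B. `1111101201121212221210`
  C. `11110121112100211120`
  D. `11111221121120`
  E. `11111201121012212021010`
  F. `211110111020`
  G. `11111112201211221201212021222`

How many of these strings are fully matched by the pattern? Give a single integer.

A → no match
B → no match
C → no match
D → no match
E → no match
F → no match
G → no match
Total matched: 0

0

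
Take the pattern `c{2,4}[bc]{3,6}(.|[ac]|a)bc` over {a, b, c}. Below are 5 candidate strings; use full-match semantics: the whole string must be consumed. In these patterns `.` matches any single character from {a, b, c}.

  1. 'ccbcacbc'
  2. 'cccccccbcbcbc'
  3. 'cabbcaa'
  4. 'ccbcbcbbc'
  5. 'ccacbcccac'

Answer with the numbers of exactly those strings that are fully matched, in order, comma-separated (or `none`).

1 → no match
2 → match
3 → no match — must end with 'bc'
4 → match
5 → no match — must end with 'bc'

2, 4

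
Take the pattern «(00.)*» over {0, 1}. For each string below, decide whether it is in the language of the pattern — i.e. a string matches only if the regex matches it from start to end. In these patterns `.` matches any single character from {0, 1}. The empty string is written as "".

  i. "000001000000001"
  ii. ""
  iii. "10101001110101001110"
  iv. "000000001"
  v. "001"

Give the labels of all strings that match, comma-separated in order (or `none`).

i → match
ii → match
iii → no match
iv → match
v → match

i, ii, iv, v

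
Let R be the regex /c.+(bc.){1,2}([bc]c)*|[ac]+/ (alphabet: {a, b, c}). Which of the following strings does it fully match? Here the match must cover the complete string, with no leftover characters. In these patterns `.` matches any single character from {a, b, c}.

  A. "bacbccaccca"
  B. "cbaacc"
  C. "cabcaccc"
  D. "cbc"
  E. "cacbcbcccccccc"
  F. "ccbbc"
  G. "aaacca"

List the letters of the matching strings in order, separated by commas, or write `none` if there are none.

A. "bacbccaccca" → no match
B. "cbaacc" → no match
C. "cabcaccc" → no match
D. "cbc" → no match
E → match
F. "ccbbc" → no match
G. "aaacca" → match

E, G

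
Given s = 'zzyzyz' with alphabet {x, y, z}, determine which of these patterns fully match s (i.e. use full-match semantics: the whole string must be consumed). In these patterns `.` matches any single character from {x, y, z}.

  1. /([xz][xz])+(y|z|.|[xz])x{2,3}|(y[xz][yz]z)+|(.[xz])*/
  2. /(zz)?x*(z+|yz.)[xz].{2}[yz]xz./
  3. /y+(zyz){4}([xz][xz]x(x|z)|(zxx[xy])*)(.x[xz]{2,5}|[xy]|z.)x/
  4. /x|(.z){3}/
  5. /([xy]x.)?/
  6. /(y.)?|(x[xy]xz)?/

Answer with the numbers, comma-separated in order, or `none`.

1 → match
2 → no match
3 → no match — must start with 'y'
4 → match
5 → no match
6 → no match

1, 4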